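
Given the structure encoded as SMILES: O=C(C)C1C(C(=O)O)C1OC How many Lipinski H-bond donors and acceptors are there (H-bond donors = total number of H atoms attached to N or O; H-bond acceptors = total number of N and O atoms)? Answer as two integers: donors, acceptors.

1, 4

Donors: find every N or O and count the H atoms it carries.
  atom 1 (O): bond orders sum to 2 → 0 H
  atom 7 (O): bond orders sum to 2 → 0 H
  atom 8 (O): bond orders sum to 1 → 1 H
  atom 10 (O): bond orders sum to 2 → 0 H
Lipinski HBD = 1.
Acceptors: N atoms = 0, O atoms = 4 → HBA = 4.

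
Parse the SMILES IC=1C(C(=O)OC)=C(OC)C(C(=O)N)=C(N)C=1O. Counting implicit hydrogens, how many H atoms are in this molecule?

11

Walk through each heavy atom and fill implicit hydrogens from standard valence (C 4, N 3, O 2, S 2, halogen 1):
  atom 1: I (halogen, monovalent) → 0 H
  atom 2: C, bond orders sum to 4 (valence 4) → 0 H
  atom 3: C, bond orders sum to 4 (valence 4) → 0 H
  atom 4: C, bond orders sum to 4 (valence 4) → 0 H
  atom 5: O, bond orders sum to 2 (valence 2) → 0 H
  atom 6: O, bond orders sum to 2 (valence 2) → 0 H
  atom 7: C, bond orders sum to 1 (valence 4) → 3 H
  atom 8: C, bond orders sum to 4 (valence 4) → 0 H
  atom 9: O, bond orders sum to 2 (valence 2) → 0 H
  atom 10: C, bond orders sum to 1 (valence 4) → 3 H
  atom 11: C, bond orders sum to 4 (valence 4) → 0 H
  atom 12: C, bond orders sum to 4 (valence 4) → 0 H
  atom 13: O, bond orders sum to 2 (valence 2) → 0 H
  atom 14: N, bond orders sum to 1 (valence 3) → 2 H
  atom 15: C, bond orders sum to 4 (valence 4) → 0 H
  atom 16: N, bond orders sum to 1 (valence 3) → 2 H
  atom 17: C, bond orders sum to 4 (valence 4) → 0 H
  atom 18: O, bond orders sum to 1 (valence 2) → 1 H
Total hydrogens: 11.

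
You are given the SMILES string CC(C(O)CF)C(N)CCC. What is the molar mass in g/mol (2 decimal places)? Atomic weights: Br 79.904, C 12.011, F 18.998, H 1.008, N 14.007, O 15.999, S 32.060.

163.24 g/mol

First, the molecular formula is C8H18FNO (counting implicit H from valence).
  C: 8 × 12.011 = 96.088
  F: 1 × 18.998 = 18.998
  H: 18 × 1.008 = 18.144
  N: 1 × 14.007 = 14.007
  O: 1 × 15.999 = 15.999
Sum: 8×12.011 + 1×18.998 + 18×1.008 + 1×14.007 + 1×15.999 = 163.236 → 163.24 g/mol.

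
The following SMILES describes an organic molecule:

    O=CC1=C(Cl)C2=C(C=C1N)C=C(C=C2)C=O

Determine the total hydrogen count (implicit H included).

Walk through each heavy atom and fill implicit hydrogens from standard valence (C 4, N 3, O 2, S 2, halogen 1):
  atom 1: O, bond orders sum to 2 (valence 2) → 0 H
  atom 2: C, bond orders sum to 3 (valence 4) → 1 H
  atom 3: C, bond orders sum to 4 (valence 4) → 0 H
  atom 4: C, bond orders sum to 4 (valence 4) → 0 H
  atom 5: Cl (halogen, monovalent) → 0 H
  atom 6: C, bond orders sum to 4 (valence 4) → 0 H
  atom 7: C, bond orders sum to 4 (valence 4) → 0 H
  atom 8: C, bond orders sum to 3 (valence 4) → 1 H
  atom 9: C, bond orders sum to 4 (valence 4) → 0 H
  atom 10: N, bond orders sum to 1 (valence 3) → 2 H
  atom 11: C, bond orders sum to 3 (valence 4) → 1 H
  atom 12: C, bond orders sum to 4 (valence 4) → 0 H
  atom 13: C, bond orders sum to 3 (valence 4) → 1 H
  atom 14: C, bond orders sum to 3 (valence 4) → 1 H
  atom 15: C, bond orders sum to 3 (valence 4) → 1 H
  atom 16: O, bond orders sum to 2 (valence 2) → 0 H
Total hydrogens: 8.

8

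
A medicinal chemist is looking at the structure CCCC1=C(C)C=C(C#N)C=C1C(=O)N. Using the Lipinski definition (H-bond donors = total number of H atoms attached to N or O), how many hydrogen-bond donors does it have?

2

Donors: find every N or O and count the H atoms it carries.
  atom 10 (N): bond orders sum to 3 → 0 H
  atom 14 (O): bond orders sum to 2 → 0 H
  atom 15 (N): bond orders sum to 1 → 2 H
Lipinski HBD = 2.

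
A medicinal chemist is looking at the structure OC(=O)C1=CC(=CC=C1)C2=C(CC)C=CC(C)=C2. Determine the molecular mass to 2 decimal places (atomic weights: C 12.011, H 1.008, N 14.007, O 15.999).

First, the molecular formula is C16H16O2 (counting implicit H from valence).
  C: 16 × 12.011 = 192.176
  H: 16 × 1.008 = 16.128
  O: 2 × 15.999 = 31.998
Sum: 16×12.011 + 16×1.008 + 2×15.999 = 240.302 → 240.30 g/mol.

240.30 g/mol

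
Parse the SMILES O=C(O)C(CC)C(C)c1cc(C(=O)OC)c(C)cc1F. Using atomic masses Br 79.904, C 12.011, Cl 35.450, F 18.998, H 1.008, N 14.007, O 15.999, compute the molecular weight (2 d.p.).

282.31 g/mol

First, the molecular formula is C15H19FO4 (counting implicit H from valence).
  C: 15 × 12.011 = 180.165
  F: 1 × 18.998 = 18.998
  H: 19 × 1.008 = 19.152
  O: 4 × 15.999 = 63.996
Sum: 15×12.011 + 1×18.998 + 19×1.008 + 4×15.999 = 282.311 → 282.31 g/mol.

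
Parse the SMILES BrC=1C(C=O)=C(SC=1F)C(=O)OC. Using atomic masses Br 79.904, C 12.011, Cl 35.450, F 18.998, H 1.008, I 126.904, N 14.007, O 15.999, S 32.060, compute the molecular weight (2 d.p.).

First, the molecular formula is C7H4BrFO3S (counting implicit H from valence).
  Br: 1 × 79.904 = 79.904
  C: 7 × 12.011 = 84.077
  F: 1 × 18.998 = 18.998
  H: 4 × 1.008 = 4.032
  O: 3 × 15.999 = 47.997
  S: 1 × 32.060 = 32.060
Sum: 1×79.904 + 7×12.011 + 1×18.998 + 4×1.008 + 3×15.999 + 1×32.060 = 267.068 → 267.07 g/mol.

267.07 g/mol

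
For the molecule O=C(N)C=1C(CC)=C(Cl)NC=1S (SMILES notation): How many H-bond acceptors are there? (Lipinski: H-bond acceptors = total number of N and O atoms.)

N atoms: 2; O atoms: 1.
Lipinski HBA = 2 + 1 = 3.

3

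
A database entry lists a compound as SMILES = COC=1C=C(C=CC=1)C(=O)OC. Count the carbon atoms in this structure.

9

Count every carbon token in the SMILES (each C, including those in ring-closure positions and inside branches).
Carbon count: 9.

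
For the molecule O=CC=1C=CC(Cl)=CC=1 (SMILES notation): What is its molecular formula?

Walk through each heavy atom and fill implicit hydrogens from standard valence (C 4, N 3, O 2, S 2, halogen 1):
  atom 1: O, bond orders sum to 2 (valence 2) → 0 H
  atom 2: C, bond orders sum to 3 (valence 4) → 1 H
  atom 3: C, bond orders sum to 4 (valence 4) → 0 H
  atom 4: C, bond orders sum to 3 (valence 4) → 1 H
  atom 5: C, bond orders sum to 3 (valence 4) → 1 H
  atom 6: C, bond orders sum to 4 (valence 4) → 0 H
  atom 7: Cl (halogen, monovalent) → 0 H
  atom 8: C, bond orders sum to 3 (valence 4) → 1 H
  atom 9: C, bond orders sum to 3 (valence 4) → 1 H
Totals → C:7, H:5, Cl:1, O:1.
In Hill order: C7H5ClO.

C7H5ClO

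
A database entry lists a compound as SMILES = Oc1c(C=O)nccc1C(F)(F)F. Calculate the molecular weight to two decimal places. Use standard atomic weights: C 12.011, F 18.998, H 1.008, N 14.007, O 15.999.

191.11 g/mol

First, the molecular formula is C7H4F3NO2 (counting implicit H from valence).
  C: 7 × 12.011 = 84.077
  F: 3 × 18.998 = 56.994
  H: 4 × 1.008 = 4.032
  N: 1 × 14.007 = 14.007
  O: 2 × 15.999 = 31.998
Sum: 7×12.011 + 3×18.998 + 4×1.008 + 1×14.007 + 2×15.999 = 191.108 → 191.11 g/mol.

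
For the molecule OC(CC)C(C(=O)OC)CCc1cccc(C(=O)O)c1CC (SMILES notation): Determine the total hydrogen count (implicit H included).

Walk through each heavy atom and fill implicit hydrogens from standard valence (C 4, N 3, O 2, S 2, halogen 1); for lowercase aromatic atoms, an aromatic c carries 1 H when it has two neighbours and 0 H with three, and aromatic n carries 0 H:
  atom 1: O, bond orders sum to 1 (valence 2) → 1 H
  atom 2: C, bond orders sum to 3 (valence 4) → 1 H
  atom 3: C, bond orders sum to 2 (valence 4) → 2 H
  atom 4: C, bond orders sum to 1 (valence 4) → 3 H
  atom 5: C, bond orders sum to 3 (valence 4) → 1 H
  atom 6: C, bond orders sum to 4 (valence 4) → 0 H
  atom 7: O, bond orders sum to 2 (valence 2) → 0 H
  atom 8: O, bond orders sum to 2 (valence 2) → 0 H
  atom 9: C, bond orders sum to 1 (valence 4) → 3 H
  atom 10: C, bond orders sum to 2 (valence 4) → 2 H
  atom 11: C, bond orders sum to 2 (valence 4) → 2 H
  atom 12: aromatic c, 3 neighbours → 0 H
  atom 13: aromatic c, 2 neighbours → 1 H
  atom 14: aromatic c, 2 neighbours → 1 H
  atom 15: aromatic c, 2 neighbours → 1 H
  atom 16: aromatic c, 3 neighbours → 0 H
  atom 17: C, bond orders sum to 4 (valence 4) → 0 H
  atom 18: O, bond orders sum to 2 (valence 2) → 0 H
  atom 19: O, bond orders sum to 1 (valence 2) → 1 H
  atom 20: aromatic c, 3 neighbours → 0 H
  atom 21: C, bond orders sum to 2 (valence 4) → 2 H
  atom 22: C, bond orders sum to 1 (valence 4) → 3 H
Total hydrogens: 24.

24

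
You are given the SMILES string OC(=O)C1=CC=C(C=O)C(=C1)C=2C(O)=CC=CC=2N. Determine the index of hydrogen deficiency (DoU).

Degree of unsaturation = (number of rings) + (number of π bonds).
Ring closures in the SMILES: 2.
π bonds: 8 double bonds (each 1 DoU) → 8 DoU from unsaturation.
Total DoU = 2 + 8 = 10.

10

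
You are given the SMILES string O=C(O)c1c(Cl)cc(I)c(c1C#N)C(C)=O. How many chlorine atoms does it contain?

1

Scan the SMILES for Cl atoms (remember two-letter symbols like Cl and Br are single atoms).
Chlorine count: 1.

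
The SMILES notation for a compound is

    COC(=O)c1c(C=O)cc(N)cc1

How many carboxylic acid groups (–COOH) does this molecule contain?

Scan the SMILES for the carboxylic acid motif — none present.
Groups that are present: 1 aldehyde, 1 ester, 1 primary amine.

0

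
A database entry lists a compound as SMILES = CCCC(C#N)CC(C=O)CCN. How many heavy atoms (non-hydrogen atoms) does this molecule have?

13

Every atom symbol written in the SMILES (organic subset) is one heavy atom; implicit H are not written.
Heavy atoms by element → C:10, N:2, O:1.
Total: 13.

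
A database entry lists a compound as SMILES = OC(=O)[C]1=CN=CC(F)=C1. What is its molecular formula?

Walk through each heavy atom and fill implicit hydrogens from standard valence (C 4, N 3, O 2, S 2, halogen 1):
  atom 1: O, bond orders sum to 1 (valence 2) → 1 H
  atom 2: C, bond orders sum to 4 (valence 4) → 0 H
  atom 3: O, bond orders sum to 2 (valence 2) → 0 H
  atom 4: C with explicit H count 0
  atom 5: C, bond orders sum to 3 (valence 4) → 1 H
  atom 6: N, bond orders sum to 3 (valence 3) → 0 H
  atom 7: C, bond orders sum to 3 (valence 4) → 1 H
  atom 8: C, bond orders sum to 4 (valence 4) → 0 H
  atom 9: F (halogen, monovalent) → 0 H
  atom 10: C, bond orders sum to 3 (valence 4) → 1 H
Totals → C:6, H:4, F:1, N:1, O:2.
In Hill order: C6H4FNO2.

C6H4FNO2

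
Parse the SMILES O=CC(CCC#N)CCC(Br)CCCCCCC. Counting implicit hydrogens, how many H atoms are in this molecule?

Walk through each heavy atom and fill implicit hydrogens from standard valence (C 4, N 3, O 2, S 2, halogen 1):
  atom 1: O, bond orders sum to 2 (valence 2) → 0 H
  atom 2: C, bond orders sum to 3 (valence 4) → 1 H
  atom 3: C, bond orders sum to 3 (valence 4) → 1 H
  atom 4: C, bond orders sum to 2 (valence 4) → 2 H
  atom 5: C, bond orders sum to 2 (valence 4) → 2 H
  atom 6: C, bond orders sum to 4 (valence 4) → 0 H
  atom 7: N, bond orders sum to 3 (valence 3) → 0 H
  atom 8: C, bond orders sum to 2 (valence 4) → 2 H
  atom 9: C, bond orders sum to 2 (valence 4) → 2 H
  atom 10: C, bond orders sum to 3 (valence 4) → 1 H
  atom 11: Br (halogen, monovalent) → 0 H
  atom 12: C, bond orders sum to 2 (valence 4) → 2 H
  atom 13: C, bond orders sum to 2 (valence 4) → 2 H
  atom 14: C, bond orders sum to 2 (valence 4) → 2 H
  atom 15: C, bond orders sum to 2 (valence 4) → 2 H
  atom 16: C, bond orders sum to 2 (valence 4) → 2 H
  atom 17: C, bond orders sum to 2 (valence 4) → 2 H
  atom 18: C, bond orders sum to 1 (valence 4) → 3 H
Total hydrogens: 26.

26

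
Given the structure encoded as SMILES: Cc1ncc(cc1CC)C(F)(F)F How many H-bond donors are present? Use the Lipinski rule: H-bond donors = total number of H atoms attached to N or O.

0

Donors: find every N or O and count the H atoms it carries.
  atom 3 (N): bond orders sum to 3 → 0 H
Lipinski HBD = 0.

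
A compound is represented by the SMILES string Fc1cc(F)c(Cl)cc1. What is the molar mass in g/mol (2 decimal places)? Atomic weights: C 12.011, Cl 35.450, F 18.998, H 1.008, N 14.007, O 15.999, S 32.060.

148.54 g/mol

First, the molecular formula is C6H3ClF2 (counting implicit H from valence).
  C: 6 × 12.011 = 72.066
  Cl: 1 × 35.450 = 35.450
  F: 2 × 18.998 = 37.996
  H: 3 × 1.008 = 3.024
Sum: 6×12.011 + 1×35.450 + 2×18.998 + 3×1.008 = 148.536 → 148.54 g/mol.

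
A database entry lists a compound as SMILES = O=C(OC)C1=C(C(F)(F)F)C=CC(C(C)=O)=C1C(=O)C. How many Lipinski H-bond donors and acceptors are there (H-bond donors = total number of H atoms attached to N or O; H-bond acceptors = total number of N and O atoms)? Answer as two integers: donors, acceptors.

Donors: find every N or O and count the H atoms it carries.
  atom 1 (O): bond orders sum to 2 → 0 H
  atom 3 (O): bond orders sum to 2 → 0 H
  atom 16 (O): bond orders sum to 2 → 0 H
  atom 19 (O): bond orders sum to 2 → 0 H
Lipinski HBD = 0.
Acceptors: N atoms = 0, O atoms = 4 → HBA = 4.

0, 4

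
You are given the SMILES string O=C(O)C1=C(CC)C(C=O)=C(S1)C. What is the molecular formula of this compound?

Walk through each heavy atom and fill implicit hydrogens from standard valence (C 4, N 3, O 2, S 2, halogen 1):
  atom 1: O, bond orders sum to 2 (valence 2) → 0 H
  atom 2: C, bond orders sum to 4 (valence 4) → 0 H
  atom 3: O, bond orders sum to 1 (valence 2) → 1 H
  atom 4: C, bond orders sum to 4 (valence 4) → 0 H
  atom 5: C, bond orders sum to 4 (valence 4) → 0 H
  atom 6: C, bond orders sum to 2 (valence 4) → 2 H
  atom 7: C, bond orders sum to 1 (valence 4) → 3 H
  atom 8: C, bond orders sum to 4 (valence 4) → 0 H
  atom 9: C, bond orders sum to 3 (valence 4) → 1 H
  atom 10: O, bond orders sum to 2 (valence 2) → 0 H
  atom 11: C, bond orders sum to 4 (valence 4) → 0 H
  atom 12: S, bond orders sum to 2 (valence 2) → 0 H
  atom 13: C, bond orders sum to 1 (valence 4) → 3 H
Totals → C:9, H:10, O:3, S:1.
In Hill order: C9H10O3S.

C9H10O3S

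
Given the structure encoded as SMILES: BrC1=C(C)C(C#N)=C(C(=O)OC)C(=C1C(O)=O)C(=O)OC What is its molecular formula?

Walk through each heavy atom and fill implicit hydrogens from standard valence (C 4, N 3, O 2, S 2, halogen 1):
  atom 1: Br (halogen, monovalent) → 0 H
  atom 2: C, bond orders sum to 4 (valence 4) → 0 H
  atom 3: C, bond orders sum to 4 (valence 4) → 0 H
  atom 4: C, bond orders sum to 1 (valence 4) → 3 H
  atom 5: C, bond orders sum to 4 (valence 4) → 0 H
  atom 6: C, bond orders sum to 4 (valence 4) → 0 H
  atom 7: N, bond orders sum to 3 (valence 3) → 0 H
  atom 8: C, bond orders sum to 4 (valence 4) → 0 H
  atom 9: C, bond orders sum to 4 (valence 4) → 0 H
  atom 10: O, bond orders sum to 2 (valence 2) → 0 H
  atom 11: O, bond orders sum to 2 (valence 2) → 0 H
  atom 12: C, bond orders sum to 1 (valence 4) → 3 H
  atom 13: C, bond orders sum to 4 (valence 4) → 0 H
  atom 14: C, bond orders sum to 4 (valence 4) → 0 H
  atom 15: C, bond orders sum to 4 (valence 4) → 0 H
  atom 16: O, bond orders sum to 1 (valence 2) → 1 H
  atom 17: O, bond orders sum to 2 (valence 2) → 0 H
  atom 18: C, bond orders sum to 4 (valence 4) → 0 H
  atom 19: O, bond orders sum to 2 (valence 2) → 0 H
  atom 20: O, bond orders sum to 2 (valence 2) → 0 H
  atom 21: C, bond orders sum to 1 (valence 4) → 3 H
Totals → C:13, H:10, Br:1, N:1, O:6.
In Hill order: C13H10BrNO6.

C13H10BrNO6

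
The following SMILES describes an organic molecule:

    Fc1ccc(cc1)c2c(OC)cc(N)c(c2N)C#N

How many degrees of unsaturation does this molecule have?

Molecular formula: C14H12FN3O.
DoU = (2C + 2 + N − H − X) / 2, where X is the halogen count and O/S are ignored.
    = (2·14 + 2 + 3 − 12 − 1) / 2 = 20 / 2 = 10.

10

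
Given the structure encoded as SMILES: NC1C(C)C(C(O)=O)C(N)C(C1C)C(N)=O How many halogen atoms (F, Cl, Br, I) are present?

Scan the SMILES for the halogen motif — none present.
Groups that are present: 1 amide, 1 carboxylic acid, 2 primary amine.

0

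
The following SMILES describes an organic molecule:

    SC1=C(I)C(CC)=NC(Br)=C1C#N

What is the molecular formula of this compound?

Walk through each heavy atom and fill implicit hydrogens from standard valence (C 4, N 3, O 2, S 2, halogen 1):
  atom 1: S, bond orders sum to 1 (valence 2) → 1 H
  atom 2: C, bond orders sum to 4 (valence 4) → 0 H
  atom 3: C, bond orders sum to 4 (valence 4) → 0 H
  atom 4: I (halogen, monovalent) → 0 H
  atom 5: C, bond orders sum to 4 (valence 4) → 0 H
  atom 6: C, bond orders sum to 2 (valence 4) → 2 H
  atom 7: C, bond orders sum to 1 (valence 4) → 3 H
  atom 8: N, bond orders sum to 3 (valence 3) → 0 H
  atom 9: C, bond orders sum to 4 (valence 4) → 0 H
  atom 10: Br (halogen, monovalent) → 0 H
  atom 11: C, bond orders sum to 4 (valence 4) → 0 H
  atom 12: C, bond orders sum to 4 (valence 4) → 0 H
  atom 13: N, bond orders sum to 3 (valence 3) → 0 H
Totals → C:8, H:6, Br:1, I:1, N:2, S:1.

C8H6BrIN2S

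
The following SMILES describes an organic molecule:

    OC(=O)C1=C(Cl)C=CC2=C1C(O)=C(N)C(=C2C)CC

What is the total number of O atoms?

Scan the SMILES for O atoms (remember two-letter symbols like Cl and Br are single atoms).
Oxygen count: 3.

3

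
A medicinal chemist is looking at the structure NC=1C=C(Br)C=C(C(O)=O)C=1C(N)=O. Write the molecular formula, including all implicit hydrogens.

Walk through each heavy atom and fill implicit hydrogens from standard valence (C 4, N 3, O 2, S 2, halogen 1):
  atom 1: N, bond orders sum to 1 (valence 3) → 2 H
  atom 2: C, bond orders sum to 4 (valence 4) → 0 H
  atom 3: C, bond orders sum to 3 (valence 4) → 1 H
  atom 4: C, bond orders sum to 4 (valence 4) → 0 H
  atom 5: Br (halogen, monovalent) → 0 H
  atom 6: C, bond orders sum to 3 (valence 4) → 1 H
  atom 7: C, bond orders sum to 4 (valence 4) → 0 H
  atom 8: C, bond orders sum to 4 (valence 4) → 0 H
  atom 9: O, bond orders sum to 1 (valence 2) → 1 H
  atom 10: O, bond orders sum to 2 (valence 2) → 0 H
  atom 11: C, bond orders sum to 4 (valence 4) → 0 H
  atom 12: C, bond orders sum to 4 (valence 4) → 0 H
  atom 13: N, bond orders sum to 1 (valence 3) → 2 H
  atom 14: O, bond orders sum to 2 (valence 2) → 0 H
Totals → C:8, H:7, Br:1, N:2, O:3.

C8H7BrN2O3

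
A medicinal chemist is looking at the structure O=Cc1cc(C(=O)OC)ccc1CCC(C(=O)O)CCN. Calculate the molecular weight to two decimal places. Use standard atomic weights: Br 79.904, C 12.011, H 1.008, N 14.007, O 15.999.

First, the molecular formula is C15H19NO5 (counting implicit H from valence).
  C: 15 × 12.011 = 180.165
  H: 19 × 1.008 = 19.152
  N: 1 × 14.007 = 14.007
  O: 5 × 15.999 = 79.995
Sum: 15×12.011 + 19×1.008 + 1×14.007 + 5×15.999 = 293.319 → 293.32 g/mol.

293.32 g/mol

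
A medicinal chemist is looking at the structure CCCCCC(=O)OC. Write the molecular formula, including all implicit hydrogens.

C7H14O2

Walk through each heavy atom and fill implicit hydrogens from standard valence (C 4, N 3, O 2, S 2, halogen 1):
  atom 1: C, bond orders sum to 1 (valence 4) → 3 H
  atom 2: C, bond orders sum to 2 (valence 4) → 2 H
  atom 3: C, bond orders sum to 2 (valence 4) → 2 H
  atom 4: C, bond orders sum to 2 (valence 4) → 2 H
  atom 5: C, bond orders sum to 2 (valence 4) → 2 H
  atom 6: C, bond orders sum to 4 (valence 4) → 0 H
  atom 7: O, bond orders sum to 2 (valence 2) → 0 H
  atom 8: O, bond orders sum to 2 (valence 2) → 0 H
  atom 9: C, bond orders sum to 1 (valence 4) → 3 H
Totals → C:7, H:14, O:2.
In Hill order: C7H14O2.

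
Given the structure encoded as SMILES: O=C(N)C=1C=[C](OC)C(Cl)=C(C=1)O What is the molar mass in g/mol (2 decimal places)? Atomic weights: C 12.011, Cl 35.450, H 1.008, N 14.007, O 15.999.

201.61 g/mol

First, the molecular formula is C8H8ClNO3 (counting implicit H from valence).
  C: 8 × 12.011 = 96.088
  Cl: 1 × 35.450 = 35.450
  H: 8 × 1.008 = 8.064
  N: 1 × 14.007 = 14.007
  O: 3 × 15.999 = 47.997
Sum: 8×12.011 + 1×35.450 + 8×1.008 + 1×14.007 + 3×15.999 = 201.606 → 201.61 g/mol.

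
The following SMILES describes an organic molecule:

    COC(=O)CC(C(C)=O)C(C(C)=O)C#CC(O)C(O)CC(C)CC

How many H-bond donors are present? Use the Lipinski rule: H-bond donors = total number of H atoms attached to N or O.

2

Donors: find every N or O and count the H atoms it carries.
  atom 2 (O): bond orders sum to 2 → 0 H
  atom 4 (O): bond orders sum to 2 → 0 H
  atom 9 (O): bond orders sum to 2 → 0 H
  atom 13 (O): bond orders sum to 2 → 0 H
  atom 17 (O): bond orders sum to 1 → 1 H
  atom 19 (O): bond orders sum to 1 → 1 H
Lipinski HBD = 2.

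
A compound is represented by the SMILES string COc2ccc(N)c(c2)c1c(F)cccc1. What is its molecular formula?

Walk through each heavy atom and fill implicit hydrogens from standard valence (C 4, N 3, O 2, S 2, halogen 1); for lowercase aromatic atoms, an aromatic c carries 1 H when it has two neighbours and 0 H with three, and aromatic n carries 0 H:
  atom 1: C, bond orders sum to 1 (valence 4) → 3 H
  atom 2: O, bond orders sum to 2 (valence 2) → 0 H
  atom 3: aromatic c, 3 neighbours → 0 H
  atom 4: aromatic c, 2 neighbours → 1 H
  atom 5: aromatic c, 2 neighbours → 1 H
  atom 6: aromatic c, 3 neighbours → 0 H
  atom 7: N, bond orders sum to 1 (valence 3) → 2 H
  atom 8: aromatic c, 3 neighbours → 0 H
  atom 9: aromatic c, 2 neighbours → 1 H
  atom 10: aromatic c, 3 neighbours → 0 H
  atom 11: aromatic c, 3 neighbours → 0 H
  atom 12: F (halogen, monovalent) → 0 H
  atom 13: aromatic c, 2 neighbours → 1 H
  atom 14: aromatic c, 2 neighbours → 1 H
  atom 15: aromatic c, 2 neighbours → 1 H
  atom 16: aromatic c, 2 neighbours → 1 H
Totals → C:13, H:12, F:1, N:1, O:1.

C13H12FNO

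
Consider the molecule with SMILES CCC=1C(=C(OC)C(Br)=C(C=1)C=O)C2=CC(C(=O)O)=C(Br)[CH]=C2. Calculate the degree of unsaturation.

10

Molecular formula: C17H14Br2O4.
DoU = (2C + 2 + N − H − X) / 2, where X is the halogen count and O/S are ignored.
    = (2·17 + 2 + 0 − 14 − 2) / 2 = 20 / 2 = 10.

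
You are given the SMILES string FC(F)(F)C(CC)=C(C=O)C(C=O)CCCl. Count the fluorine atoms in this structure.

Scan the SMILES for F atoms (remember two-letter symbols like Cl and Br are single atoms).
Fluorine count: 3.

3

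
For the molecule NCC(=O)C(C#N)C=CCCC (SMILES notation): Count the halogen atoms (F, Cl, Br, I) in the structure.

Scan the SMILES for the halogen motif — none present.
Groups that are present: 1 alkene, 1 ketone, 1 nitrile, 1 primary amine.

0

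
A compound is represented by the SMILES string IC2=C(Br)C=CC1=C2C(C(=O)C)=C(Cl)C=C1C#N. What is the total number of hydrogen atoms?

Walk through each heavy atom and fill implicit hydrogens from standard valence (C 4, N 3, O 2, S 2, halogen 1):
  atom 1: I (halogen, monovalent) → 0 H
  atom 2: C, bond orders sum to 4 (valence 4) → 0 H
  atom 3: C, bond orders sum to 4 (valence 4) → 0 H
  atom 4: Br (halogen, monovalent) → 0 H
  atom 5: C, bond orders sum to 3 (valence 4) → 1 H
  atom 6: C, bond orders sum to 3 (valence 4) → 1 H
  atom 7: C, bond orders sum to 4 (valence 4) → 0 H
  atom 8: C, bond orders sum to 4 (valence 4) → 0 H
  atom 9: C, bond orders sum to 4 (valence 4) → 0 H
  atom 10: C, bond orders sum to 4 (valence 4) → 0 H
  atom 11: O, bond orders sum to 2 (valence 2) → 0 H
  atom 12: C, bond orders sum to 1 (valence 4) → 3 H
  atom 13: C, bond orders sum to 4 (valence 4) → 0 H
  atom 14: Cl (halogen, monovalent) → 0 H
  atom 15: C, bond orders sum to 3 (valence 4) → 1 H
  atom 16: C, bond orders sum to 4 (valence 4) → 0 H
  atom 17: C, bond orders sum to 4 (valence 4) → 0 H
  atom 18: N, bond orders sum to 3 (valence 3) → 0 H
Total hydrogens: 6.

6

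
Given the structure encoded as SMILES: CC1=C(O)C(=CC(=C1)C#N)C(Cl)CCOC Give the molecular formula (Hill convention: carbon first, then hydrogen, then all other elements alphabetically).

Walk through each heavy atom and fill implicit hydrogens from standard valence (C 4, N 3, O 2, S 2, halogen 1):
  atom 1: C, bond orders sum to 1 (valence 4) → 3 H
  atom 2: C, bond orders sum to 4 (valence 4) → 0 H
  atom 3: C, bond orders sum to 4 (valence 4) → 0 H
  atom 4: O, bond orders sum to 1 (valence 2) → 1 H
  atom 5: C, bond orders sum to 4 (valence 4) → 0 H
  atom 6: C, bond orders sum to 3 (valence 4) → 1 H
  atom 7: C, bond orders sum to 4 (valence 4) → 0 H
  atom 8: C, bond orders sum to 3 (valence 4) → 1 H
  atom 9: C, bond orders sum to 4 (valence 4) → 0 H
  atom 10: N, bond orders sum to 3 (valence 3) → 0 H
  atom 11: C, bond orders sum to 3 (valence 4) → 1 H
  atom 12: Cl (halogen, monovalent) → 0 H
  atom 13: C, bond orders sum to 2 (valence 4) → 2 H
  atom 14: C, bond orders sum to 2 (valence 4) → 2 H
  atom 15: O, bond orders sum to 2 (valence 2) → 0 H
  atom 16: C, bond orders sum to 1 (valence 4) → 3 H
Totals → C:12, H:14, Cl:1, N:1, O:2.
In Hill order: C12H14ClNO2.

C12H14ClNO2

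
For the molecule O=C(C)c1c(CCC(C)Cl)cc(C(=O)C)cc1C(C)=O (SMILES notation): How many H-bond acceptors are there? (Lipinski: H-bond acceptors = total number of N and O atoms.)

3

N atoms: 0; O atoms: 3.
Lipinski HBA = 0 + 3 = 3.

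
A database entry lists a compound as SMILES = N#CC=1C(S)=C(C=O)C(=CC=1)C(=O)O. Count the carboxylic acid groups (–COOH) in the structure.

1

The carboxylic acid motif appears at heavy-atom position 12 in the SMILES.
Other groups present: 1 aldehyde, 1 nitrile, 1 thiol.
Carboxylic acid count: 1.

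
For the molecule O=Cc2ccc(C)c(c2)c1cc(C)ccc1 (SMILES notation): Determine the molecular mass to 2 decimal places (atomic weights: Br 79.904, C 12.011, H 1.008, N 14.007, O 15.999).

First, the molecular formula is C15H14O (counting implicit H from valence).
  C: 15 × 12.011 = 180.165
  H: 14 × 1.008 = 14.112
  O: 1 × 15.999 = 15.999
Sum: 15×12.011 + 14×1.008 + 1×15.999 = 210.276 → 210.28 g/mol.

210.28 g/mol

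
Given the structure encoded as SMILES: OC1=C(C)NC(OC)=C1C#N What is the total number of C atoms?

7

Count every carbon token in the SMILES (each C, including those in ring-closure positions and inside branches).
Carbon count: 7.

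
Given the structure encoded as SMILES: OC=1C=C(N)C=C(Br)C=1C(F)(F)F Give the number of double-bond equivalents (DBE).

Degree of unsaturation = (number of rings) + (number of π bonds).
Ring closures in the SMILES: 1.
π bonds: 3 double bonds (each 1 DoU) → 3 DoU from unsaturation.
Total DoU = 1 + 3 = 4.

4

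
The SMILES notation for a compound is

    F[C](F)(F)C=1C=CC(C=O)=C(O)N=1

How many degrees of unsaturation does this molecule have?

5

Molecular formula: C7H4F3NO2.
DoU = (2C + 2 + N − H − X) / 2, where X is the halogen count and O/S are ignored.
    = (2·7 + 2 + 1 − 4 − 3) / 2 = 10 / 2 = 5.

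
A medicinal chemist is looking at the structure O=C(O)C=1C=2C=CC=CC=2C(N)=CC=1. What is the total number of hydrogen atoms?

9

Walk through each heavy atom and fill implicit hydrogens from standard valence (C 4, N 3, O 2, S 2, halogen 1):
  atom 1: O, bond orders sum to 2 (valence 2) → 0 H
  atom 2: C, bond orders sum to 4 (valence 4) → 0 H
  atom 3: O, bond orders sum to 1 (valence 2) → 1 H
  atom 4: C, bond orders sum to 4 (valence 4) → 0 H
  atom 5: C, bond orders sum to 4 (valence 4) → 0 H
  atom 6: C, bond orders sum to 3 (valence 4) → 1 H
  atom 7: C, bond orders sum to 3 (valence 4) → 1 H
  atom 8: C, bond orders sum to 3 (valence 4) → 1 H
  atom 9: C, bond orders sum to 3 (valence 4) → 1 H
  atom 10: C, bond orders sum to 4 (valence 4) → 0 H
  atom 11: C, bond orders sum to 4 (valence 4) → 0 H
  atom 12: N, bond orders sum to 1 (valence 3) → 2 H
  atom 13: C, bond orders sum to 3 (valence 4) → 1 H
  atom 14: C, bond orders sum to 3 (valence 4) → 1 H
Total hydrogens: 9.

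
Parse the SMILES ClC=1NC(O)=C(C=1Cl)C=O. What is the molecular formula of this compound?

Walk through each heavy atom and fill implicit hydrogens from standard valence (C 4, N 3, O 2, S 2, halogen 1):
  atom 1: Cl (halogen, monovalent) → 0 H
  atom 2: C, bond orders sum to 4 (valence 4) → 0 H
  atom 3: N, bond orders sum to 2 (valence 3) → 1 H
  atom 4: C, bond orders sum to 4 (valence 4) → 0 H
  atom 5: O, bond orders sum to 1 (valence 2) → 1 H
  atom 6: C, bond orders sum to 4 (valence 4) → 0 H
  atom 7: C, bond orders sum to 4 (valence 4) → 0 H
  atom 8: Cl (halogen, monovalent) → 0 H
  atom 9: C, bond orders sum to 3 (valence 4) → 1 H
  atom 10: O, bond orders sum to 2 (valence 2) → 0 H
Totals → C:5, H:3, Cl:2, N:1, O:2.
In Hill order: C5H3Cl2NO2.

C5H3Cl2NO2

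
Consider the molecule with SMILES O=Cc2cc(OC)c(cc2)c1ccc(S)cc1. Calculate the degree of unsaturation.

Molecular formula: C14H12O2S.
DoU = (2C + 2 + N − H − X) / 2, where X is the halogen count and O/S are ignored.
    = (2·14 + 2 + 0 − 12 − 0) / 2 = 18 / 2 = 9.

9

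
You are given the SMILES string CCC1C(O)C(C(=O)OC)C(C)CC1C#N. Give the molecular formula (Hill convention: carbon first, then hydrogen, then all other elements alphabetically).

C12H19NO3

Walk through each heavy atom and fill implicit hydrogens from standard valence (C 4, N 3, O 2, S 2, halogen 1):
  atom 1: C, bond orders sum to 1 (valence 4) → 3 H
  atom 2: C, bond orders sum to 2 (valence 4) → 2 H
  atom 3: C, bond orders sum to 3 (valence 4) → 1 H
  atom 4: C, bond orders sum to 3 (valence 4) → 1 H
  atom 5: O, bond orders sum to 1 (valence 2) → 1 H
  atom 6: C, bond orders sum to 3 (valence 4) → 1 H
  atom 7: C, bond orders sum to 4 (valence 4) → 0 H
  atom 8: O, bond orders sum to 2 (valence 2) → 0 H
  atom 9: O, bond orders sum to 2 (valence 2) → 0 H
  atom 10: C, bond orders sum to 1 (valence 4) → 3 H
  atom 11: C, bond orders sum to 3 (valence 4) → 1 H
  atom 12: C, bond orders sum to 1 (valence 4) → 3 H
  atom 13: C, bond orders sum to 2 (valence 4) → 2 H
  atom 14: C, bond orders sum to 3 (valence 4) → 1 H
  atom 15: C, bond orders sum to 4 (valence 4) → 0 H
  atom 16: N, bond orders sum to 3 (valence 3) → 0 H
Totals → C:12, H:19, N:1, O:3.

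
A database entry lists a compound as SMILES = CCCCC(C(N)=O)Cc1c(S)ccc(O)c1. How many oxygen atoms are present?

Scan the SMILES for O atoms (remember two-letter symbols like Cl and Br are single atoms).
Oxygen count: 2.

2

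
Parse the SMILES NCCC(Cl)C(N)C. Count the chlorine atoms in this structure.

1

Scan the SMILES for Cl atoms (remember two-letter symbols like Cl and Br are single atoms).
Chlorine count: 1.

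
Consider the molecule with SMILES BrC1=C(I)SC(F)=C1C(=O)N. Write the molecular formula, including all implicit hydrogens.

C5H2BrFINOS

Walk through each heavy atom and fill implicit hydrogens from standard valence (C 4, N 3, O 2, S 2, halogen 1):
  atom 1: Br (halogen, monovalent) → 0 H
  atom 2: C, bond orders sum to 4 (valence 4) → 0 H
  atom 3: C, bond orders sum to 4 (valence 4) → 0 H
  atom 4: I (halogen, monovalent) → 0 H
  atom 5: S, bond orders sum to 2 (valence 2) → 0 H
  atom 6: C, bond orders sum to 4 (valence 4) → 0 H
  atom 7: F (halogen, monovalent) → 0 H
  atom 8: C, bond orders sum to 4 (valence 4) → 0 H
  atom 9: C, bond orders sum to 4 (valence 4) → 0 H
  atom 10: O, bond orders sum to 2 (valence 2) → 0 H
  atom 11: N, bond orders sum to 1 (valence 3) → 2 H
Totals → C:5, H:2, Br:1, F:1, I:1, N:1, O:1, S:1.
In Hill order: C5H2BrFINOS.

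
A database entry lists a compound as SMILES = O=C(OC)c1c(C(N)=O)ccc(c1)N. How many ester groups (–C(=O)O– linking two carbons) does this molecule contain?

1

The ester motif appears at heavy-atom position 2 in the SMILES.
Other groups present: 1 amide, 1 primary amine.
Ester count: 1.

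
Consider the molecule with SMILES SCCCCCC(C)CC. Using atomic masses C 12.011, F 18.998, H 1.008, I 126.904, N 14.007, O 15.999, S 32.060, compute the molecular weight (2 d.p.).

160.32 g/mol

First, the molecular formula is C9H20S (counting implicit H from valence).
  C: 9 × 12.011 = 108.099
  H: 20 × 1.008 = 20.160
  S: 1 × 32.060 = 32.060
Sum: 9×12.011 + 20×1.008 + 1×32.060 = 160.319 → 160.32 g/mol.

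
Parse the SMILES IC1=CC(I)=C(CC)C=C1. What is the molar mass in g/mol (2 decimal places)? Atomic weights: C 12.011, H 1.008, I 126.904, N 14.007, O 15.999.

357.96 g/mol

First, the molecular formula is C8H8I2 (counting implicit H from valence).
  C: 8 × 12.011 = 96.088
  H: 8 × 1.008 = 8.064
  I: 2 × 126.904 = 253.808
Sum: 8×12.011 + 8×1.008 + 2×126.904 = 357.960 → 357.96 g/mol.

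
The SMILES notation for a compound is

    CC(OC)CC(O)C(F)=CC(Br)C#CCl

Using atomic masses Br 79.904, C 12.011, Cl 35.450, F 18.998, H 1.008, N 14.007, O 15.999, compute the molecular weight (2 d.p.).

299.56 g/mol

First, the molecular formula is C10H13BrClFO2 (counting implicit H from valence).
  Br: 1 × 79.904 = 79.904
  C: 10 × 12.011 = 120.110
  Cl: 1 × 35.450 = 35.450
  F: 1 × 18.998 = 18.998
  H: 13 × 1.008 = 13.104
  O: 2 × 15.999 = 31.998
Sum: 1×79.904 + 10×12.011 + 1×35.450 + 1×18.998 + 13×1.008 + 2×15.999 = 299.564 → 299.56 g/mol.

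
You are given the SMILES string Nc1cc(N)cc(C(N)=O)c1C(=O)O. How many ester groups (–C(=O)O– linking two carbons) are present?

Scan the SMILES for the ester motif — none present.
Groups that are present: 1 amide, 1 carboxylic acid, 2 primary amine.

0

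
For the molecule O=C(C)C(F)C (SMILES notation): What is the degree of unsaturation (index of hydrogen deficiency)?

1

Degree of unsaturation = (number of rings) + (number of π bonds).
Ring closures in the SMILES: 0.
π bonds: 1 double bond (each 1 DoU) → 1 DoU from unsaturation.
Total DoU = 0 + 1 = 1.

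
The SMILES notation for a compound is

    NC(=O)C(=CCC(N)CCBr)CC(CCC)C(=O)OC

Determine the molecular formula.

Walk through each heavy atom and fill implicit hydrogens from standard valence (C 4, N 3, O 2, S 2, halogen 1):
  atom 1: N, bond orders sum to 1 (valence 3) → 2 H
  atom 2: C, bond orders sum to 4 (valence 4) → 0 H
  atom 3: O, bond orders sum to 2 (valence 2) → 0 H
  atom 4: C, bond orders sum to 4 (valence 4) → 0 H
  atom 5: C, bond orders sum to 3 (valence 4) → 1 H
  atom 6: C, bond orders sum to 2 (valence 4) → 2 H
  atom 7: C, bond orders sum to 3 (valence 4) → 1 H
  atom 8: N, bond orders sum to 1 (valence 3) → 2 H
  atom 9: C, bond orders sum to 2 (valence 4) → 2 H
  atom 10: C, bond orders sum to 2 (valence 4) → 2 H
  atom 11: Br (halogen, monovalent) → 0 H
  atom 12: C, bond orders sum to 2 (valence 4) → 2 H
  atom 13: C, bond orders sum to 3 (valence 4) → 1 H
  atom 14: C, bond orders sum to 2 (valence 4) → 2 H
  atom 15: C, bond orders sum to 2 (valence 4) → 2 H
  atom 16: C, bond orders sum to 1 (valence 4) → 3 H
  atom 17: C, bond orders sum to 4 (valence 4) → 0 H
  atom 18: O, bond orders sum to 2 (valence 2) → 0 H
  atom 19: O, bond orders sum to 2 (valence 2) → 0 H
  atom 20: C, bond orders sum to 1 (valence 4) → 3 H
Totals → C:14, H:25, Br:1, N:2, O:3.

C14H25BrN2O3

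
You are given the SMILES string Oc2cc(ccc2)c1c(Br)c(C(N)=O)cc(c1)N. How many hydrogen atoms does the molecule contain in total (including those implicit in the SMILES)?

Walk through each heavy atom and fill implicit hydrogens from standard valence (C 4, N 3, O 2, S 2, halogen 1); for lowercase aromatic atoms, an aromatic c carries 1 H when it has two neighbours and 0 H with three, and aromatic n carries 0 H:
  atom 1: O, bond orders sum to 1 (valence 2) → 1 H
  atom 2: aromatic c, 3 neighbours → 0 H
  atom 3: aromatic c, 2 neighbours → 1 H
  atom 4: aromatic c, 3 neighbours → 0 H
  atom 5: aromatic c, 2 neighbours → 1 H
  atom 6: aromatic c, 2 neighbours → 1 H
  atom 7: aromatic c, 2 neighbours → 1 H
  atom 8: aromatic c, 3 neighbours → 0 H
  atom 9: aromatic c, 3 neighbours → 0 H
  atom 10: Br (halogen, monovalent) → 0 H
  atom 11: aromatic c, 3 neighbours → 0 H
  atom 12: C, bond orders sum to 4 (valence 4) → 0 H
  atom 13: N, bond orders sum to 1 (valence 3) → 2 H
  atom 14: O, bond orders sum to 2 (valence 2) → 0 H
  atom 15: aromatic c, 2 neighbours → 1 H
  atom 16: aromatic c, 3 neighbours → 0 H
  atom 17: aromatic c, 2 neighbours → 1 H
  atom 18: N, bond orders sum to 1 (valence 3) → 2 H
Total hydrogens: 11.

11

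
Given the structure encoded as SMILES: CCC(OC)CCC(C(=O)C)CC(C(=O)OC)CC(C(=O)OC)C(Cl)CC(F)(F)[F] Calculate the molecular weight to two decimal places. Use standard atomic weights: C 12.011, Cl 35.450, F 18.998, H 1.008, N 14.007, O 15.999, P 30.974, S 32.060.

460.91 g/mol

First, the molecular formula is C20H32ClF3O6 (counting implicit H from valence).
  C: 20 × 12.011 = 240.220
  Cl: 1 × 35.450 = 35.450
  F: 3 × 18.998 = 56.994
  H: 32 × 1.008 = 32.256
  O: 6 × 15.999 = 95.994
Sum: 20×12.011 + 1×35.450 + 3×18.998 + 32×1.008 + 6×15.999 = 460.914 → 460.91 g/mol.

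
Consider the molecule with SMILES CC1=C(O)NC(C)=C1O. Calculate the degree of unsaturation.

Molecular formula: C6H9NO2.
DoU = (2C + 2 + N − H − X) / 2, where X is the halogen count and O/S are ignored.
    = (2·6 + 2 + 1 − 9 − 0) / 2 = 6 / 2 = 3.

3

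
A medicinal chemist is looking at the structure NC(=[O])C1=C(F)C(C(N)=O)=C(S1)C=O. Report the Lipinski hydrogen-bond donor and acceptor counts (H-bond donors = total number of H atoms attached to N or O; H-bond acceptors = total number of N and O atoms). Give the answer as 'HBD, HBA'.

4, 5

Donors: find every N or O and count the H atoms it carries.
  atom 1 (N): bond orders sum to 1 → 2 H
  atom 3 (O): bond orders sum to 2 → 0 H
  atom 9 (N): bond orders sum to 1 → 2 H
  atom 10 (O): bond orders sum to 2 → 0 H
  atom 14 (O): bond orders sum to 2 → 0 H
Lipinski HBD = 4.
Acceptors: N atoms = 2, O atoms = 3 → HBA = 5.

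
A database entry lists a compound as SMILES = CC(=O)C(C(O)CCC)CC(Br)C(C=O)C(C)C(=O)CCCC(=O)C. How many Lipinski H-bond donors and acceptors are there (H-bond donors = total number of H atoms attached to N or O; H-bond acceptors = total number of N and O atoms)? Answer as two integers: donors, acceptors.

1, 5

Donors: find every N or O and count the H atoms it carries.
  atom 3 (O): bond orders sum to 2 → 0 H
  atom 6 (O): bond orders sum to 1 → 1 H
  atom 15 (O): bond orders sum to 2 → 0 H
  atom 19 (O): bond orders sum to 2 → 0 H
  atom 24 (O): bond orders sum to 2 → 0 H
Lipinski HBD = 1.
Acceptors: N atoms = 0, O atoms = 5 → HBA = 5.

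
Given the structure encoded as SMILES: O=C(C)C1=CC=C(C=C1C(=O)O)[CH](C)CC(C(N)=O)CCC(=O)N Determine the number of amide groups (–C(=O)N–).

The amide motif appears at heavy-atom positions 17, 22 in the SMILES.
Other groups present: 1 carboxylic acid, 1 ketone.
Amide count: 2.

2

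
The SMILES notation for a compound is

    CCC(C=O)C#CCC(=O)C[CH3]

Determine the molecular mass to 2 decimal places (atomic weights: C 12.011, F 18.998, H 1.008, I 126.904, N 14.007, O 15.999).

166.22 g/mol

First, the molecular formula is C10H14O2 (counting implicit H from valence).
  C: 10 × 12.011 = 120.110
  H: 14 × 1.008 = 14.112
  O: 2 × 15.999 = 31.998
Sum: 10×12.011 + 14×1.008 + 2×15.999 = 166.220 → 166.22 g/mol.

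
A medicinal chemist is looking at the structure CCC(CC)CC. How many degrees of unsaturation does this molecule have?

Degree of unsaturation = (number of rings) + (number of π bonds).
Ring closures in the SMILES: 0.
π bonds: none → 0 DoU from unsaturation.
Total DoU = 0 + 0 = 0.

0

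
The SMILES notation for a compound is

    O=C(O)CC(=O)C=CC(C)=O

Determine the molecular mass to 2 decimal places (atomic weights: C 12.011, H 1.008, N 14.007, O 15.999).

156.14 g/mol

First, the molecular formula is C7H8O4 (counting implicit H from valence).
  C: 7 × 12.011 = 84.077
  H: 8 × 1.008 = 8.064
  O: 4 × 15.999 = 63.996
Sum: 7×12.011 + 8×1.008 + 4×15.999 = 156.137 → 156.14 g/mol.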